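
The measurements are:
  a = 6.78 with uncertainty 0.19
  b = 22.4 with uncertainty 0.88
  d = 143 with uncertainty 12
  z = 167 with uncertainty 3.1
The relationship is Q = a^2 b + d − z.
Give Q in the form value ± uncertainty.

1010 ± 71.6

Let p = a^2·b = 1030. δp/p = √((2·δa/a)² + (1·δb/b)²) = √(0.00314 + 0.00154) = 0.0684, so δp = 70.5.
Q = p + d − z: δQ = √(δp² + δd² + δz²) = √(4970 + 144 + 9.61) = 71.6
Q = 1010.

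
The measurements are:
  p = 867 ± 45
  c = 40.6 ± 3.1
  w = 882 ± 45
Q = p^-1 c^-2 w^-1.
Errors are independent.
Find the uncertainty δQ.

1.34e-10

Each factor contributes (exponent × relative error)² to (δQ/Q)²:
  (-1·δp/p)² = (-1×0.0519)² = 0.00269;  (-2·δc/c)² = (-2×0.0764)² = 0.0233;  (-1·δw/w)² = (-1×0.0510)² = 0.00260
δQ/Q = √(0.0286) = 0.169
Q = 7.93e-10, so δQ = 0.169 × 7.93e-10 = 1.34e-10.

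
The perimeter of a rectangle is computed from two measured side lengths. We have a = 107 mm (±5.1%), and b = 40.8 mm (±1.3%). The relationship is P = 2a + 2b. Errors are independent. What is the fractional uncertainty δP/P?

0.0371

P is a linear combination, so absolute uncertainties add in quadrature:
  (2·δa)² = 119;  (2·δb)² = 1.13
δP = √(120) = 11.0 mm
P = 296 mm, so δP/P = 11.0/296 = 0.0371.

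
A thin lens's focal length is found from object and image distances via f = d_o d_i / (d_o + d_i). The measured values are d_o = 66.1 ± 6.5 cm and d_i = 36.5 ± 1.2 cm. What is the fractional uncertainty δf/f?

∂f/∂d_o = (d_i/(d_o+d_i))² = 0.127;  ∂f/∂d_i = (d_o/(d_o+d_i))² = 0.415
δf = √((∂f/∂d_o · δd_o)² + (∂f/∂d_i · δd_i)²) = √(0.677 + 0.248) = 0.962 cm
f = 23.5 cm, so δf/f = 0.962/23.5 = 0.0409.

0.0409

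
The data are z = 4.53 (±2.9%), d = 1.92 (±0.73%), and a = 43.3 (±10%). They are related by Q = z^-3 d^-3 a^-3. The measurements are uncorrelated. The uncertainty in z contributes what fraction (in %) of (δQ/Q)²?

(δQ/Q)² = (-3·δz/z)² + (-3·δd/d)² + (-3·δa/a)²
  z term: (-3×0.0290)² = 0.00757
  d term: (-3×0.00730)² = 0.000480
  a term: (-3×0.100)² = 0.0900
Total = 0.0980. Share from z = 0.00757/0.0980 = 0.0772.

7.72%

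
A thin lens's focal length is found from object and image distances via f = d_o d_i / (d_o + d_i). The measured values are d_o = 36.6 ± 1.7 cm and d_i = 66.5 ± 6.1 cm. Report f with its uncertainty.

∂f/∂d_o = (d_i/(d_o+d_i))² = 0.416;  ∂f/∂d_i = (d_o/(d_o+d_i))² = 0.126
δf = √((∂f/∂d_o · δd_o)² + (∂f/∂d_i · δd_i)²) = √(0.500 + 0.591) = 1.04 cm
f = 23.6 cm.

23.6 ± 1.04 cm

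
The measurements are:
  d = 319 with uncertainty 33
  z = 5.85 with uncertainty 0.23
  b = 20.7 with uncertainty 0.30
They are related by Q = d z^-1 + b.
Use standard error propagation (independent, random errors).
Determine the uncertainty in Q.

6.04

Let p = d·z^-1 = 54.5. δp/p = √((1·δd/d)² + (-1·δz/z)²) = √(0.0107 + 0.00155) = 0.111, so δp = 6.03.
Q = p + b: δQ = √(δp² + δb²) = √(36.4 + 0.0900) = 6.04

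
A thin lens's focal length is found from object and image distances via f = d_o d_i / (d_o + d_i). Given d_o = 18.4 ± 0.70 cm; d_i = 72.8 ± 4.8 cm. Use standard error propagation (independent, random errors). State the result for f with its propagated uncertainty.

∂f/∂d_o = (d_i/(d_o+d_i))² = 0.637;  ∂f/∂d_i = (d_o/(d_o+d_i))² = 0.0407
δf = √((∂f/∂d_o · δd_o)² + (∂f/∂d_i · δd_i)²) = √(0.199 + 0.0382) = 0.487 cm
f = 14.7 cm.

14.7 ± 0.487 cm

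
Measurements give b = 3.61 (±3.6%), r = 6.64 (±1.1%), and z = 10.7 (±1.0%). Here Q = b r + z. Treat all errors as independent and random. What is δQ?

Let p = b·r = 24.0. δp/p = √((1·δb/b)² + (1·δr/r)²) = √(0.00130 + 0.000121) = 0.0376, so δp = 0.902.
Q = p + z: δQ = √(δp² + δz²) = √(0.814 + 0.0114) = 0.909

0.909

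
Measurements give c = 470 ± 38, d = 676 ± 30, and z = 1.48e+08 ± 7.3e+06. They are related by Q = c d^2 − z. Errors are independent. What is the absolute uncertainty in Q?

Let p = c·d^2 = 2.15e+08. δp/p = √((1·δc/c)² + (2·δd/d)²) = √(0.00654 + 0.00788) = 0.120, so δp = 2.58e+07.
Q = p − z: δQ = √(δp² + δz²) = √(6.65e+14 + 5.33e+13) = 2.68e+07

2.68e+07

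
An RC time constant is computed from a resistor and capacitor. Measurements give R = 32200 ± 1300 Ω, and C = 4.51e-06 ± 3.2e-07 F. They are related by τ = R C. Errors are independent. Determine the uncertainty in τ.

0.0119 s

Relative error in a monomial: (δτ/τ)² = Σ (nᵢ · δxᵢ/xᵢ)².
  (1·δR/R)² = (1×0.0404)² = 0.00163;  (1·δC/C)² = (1×0.0710)² = 0.00503
δτ/τ = √(0.00666) = 0.0816
τ = 0.145 s, so δτ = 0.0816 × 0.145 = 0.0119 s.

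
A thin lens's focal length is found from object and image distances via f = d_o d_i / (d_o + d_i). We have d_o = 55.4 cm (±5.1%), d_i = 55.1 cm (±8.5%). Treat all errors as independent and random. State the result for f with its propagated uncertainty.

∂f/∂d_o = (d_i/(d_o+d_i))² = 0.249;  ∂f/∂d_i = (d_o/(d_o+d_i))² = 0.251
δf = √((∂f/∂d_o · δd_o)² + (∂f/∂d_i · δd_i)²) = √(0.494 + 1.39) = 1.37 cm
f = 27.6 cm.

27.6 ± 1.37 cm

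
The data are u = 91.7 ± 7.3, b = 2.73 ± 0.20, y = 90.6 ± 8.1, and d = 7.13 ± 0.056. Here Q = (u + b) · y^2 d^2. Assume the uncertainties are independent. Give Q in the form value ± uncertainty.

Let w = u + b = 94.4. δw = √(δu² + δb²) = √(53.3 + 0.0400) = 7.30, so δw/w = 0.0773.
Q is then a monomial in w, y, d:
δQ/Q = √((δw/w)² + (2·δy/y)² + (2·δd/d)²) = √(0.00598 + 0.0320 + 0.000247) = 0.195
Q = 3.94e+07, so δQ = 0.195 × 3.94e+07 = 7.7e+06.

(3.94 ± 0.770) × 10^7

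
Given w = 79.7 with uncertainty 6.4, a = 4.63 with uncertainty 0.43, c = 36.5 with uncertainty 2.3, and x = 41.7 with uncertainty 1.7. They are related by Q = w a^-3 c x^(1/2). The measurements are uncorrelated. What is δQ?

Since Q is a product/quotient, work with relative uncertainties:
  (1·δw/w)² = (1×0.0803)² = 0.00645;  (-3·δa/a)² = (-3×0.0929)² = 0.0776;  (1·δc/c)² = (1×0.0630)² = 0.00397;  (½·δx/x)² = (0.5×0.0408)² = 0.000415
δQ/Q = √(0.0885) = 0.297
Q = 189, so δQ = 0.297 × 189 = 56.3.

56.3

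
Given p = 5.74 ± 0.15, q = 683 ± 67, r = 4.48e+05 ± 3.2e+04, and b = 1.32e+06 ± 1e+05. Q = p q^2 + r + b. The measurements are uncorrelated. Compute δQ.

Let w = p·q^2 = 2.68e+06. δw/w = √((1·δp/p)² + (2·δq/q)²) = √(0.000683 + 0.0385) = 0.198, so δw = 5.3e+05.
Q = w + r + b: δQ = √(δw² + δr² + δb²) = √(2.81e+11 + 1.02e+09 + 1e+10) = 5.4e+05

5.4e+05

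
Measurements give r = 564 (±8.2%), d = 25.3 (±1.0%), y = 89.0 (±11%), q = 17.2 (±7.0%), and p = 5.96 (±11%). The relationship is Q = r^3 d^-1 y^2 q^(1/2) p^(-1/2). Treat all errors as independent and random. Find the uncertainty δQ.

3.21e+10

Since Q is a product/quotient, work with relative uncertainties:
  (3·δr/r)² = (3×0.0820)² = 0.0605;  (-1·δd/d)² = (-1×0.0100)² = 0.000100;  (2·δy/y)² = (2×0.110)² = 0.0484;  (½·δq/q)² = (0.5×0.0700)² = 0.00123;  (−½·δp/p)² = (-0.5×0.110)² = 0.00302
δQ/Q = √(0.113) = 0.337
Q = 9.54e+10, so δQ = 0.337 × 9.54e+10 = 3.21e+10.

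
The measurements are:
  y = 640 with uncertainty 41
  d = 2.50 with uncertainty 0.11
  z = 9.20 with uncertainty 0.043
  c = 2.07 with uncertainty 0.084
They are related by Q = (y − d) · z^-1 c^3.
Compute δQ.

Let u = y − d = 638. δu = √(δy² + δd²) = √(1680 + 0.0121) = 41.0, so δu/u = 0.0643.
Q is then a monomial in u, z, c:
δQ/Q = √((δu/u)² + (-1·δz/z)² + (3·δc/c)²) = √(0.00414 + 2.18e-05 + 0.0148) = 0.138
Q = 615, so δQ = 0.138 × 615 = 84.7.

84.7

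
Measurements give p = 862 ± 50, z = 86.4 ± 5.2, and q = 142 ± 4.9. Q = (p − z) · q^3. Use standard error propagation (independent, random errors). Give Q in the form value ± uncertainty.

Let u = p − z = 776. δu = √(δp² + δz²) = √(2500 + 27.0) = 50.3, so δu/u = 0.0648.
Q is then a monomial in u, q:
δQ/Q = √((δu/u)² + (3·δq/q)²) = √(0.00420 + 0.0107) = 0.122
Q = 2.22e+09, so δQ = 0.122 × 2.22e+09 = 2.71e+08.

(2.22 ± 0.271) × 10^9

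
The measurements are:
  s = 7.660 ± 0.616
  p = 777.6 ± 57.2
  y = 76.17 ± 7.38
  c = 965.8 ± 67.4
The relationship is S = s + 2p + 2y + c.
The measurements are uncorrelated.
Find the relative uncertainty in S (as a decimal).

For a sum/difference, combine absolute errors in quadrature:
  (δs)² = 0.379;  (2·δp)² = 13100;  (2·δy)² = 218;  (δc)² = 4540
δS = √(17800) = 134
S = 2681, so δS/S = 134/2681 = 0.0498.

0.0498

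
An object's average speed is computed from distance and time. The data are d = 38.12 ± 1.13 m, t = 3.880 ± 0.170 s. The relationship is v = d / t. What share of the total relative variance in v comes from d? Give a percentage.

31.4%

(δv/v)² = (1·δd/d)² + (-1·δt/t)²
  d term: (1×0.0296)² = 0.000879
  t term: (-1×0.0438)² = 0.00192
Total = 0.00280. Share from d = 0.000879/0.00280 = 0.314.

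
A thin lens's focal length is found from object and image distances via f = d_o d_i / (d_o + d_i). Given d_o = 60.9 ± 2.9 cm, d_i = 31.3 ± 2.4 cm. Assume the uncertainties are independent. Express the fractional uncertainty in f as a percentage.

5.32%

∂f/∂d_o = (d_i/(d_o+d_i))² = 0.115;  ∂f/∂d_i = (d_o/(d_o+d_i))² = 0.436
δf = √((∂f/∂d_o · δd_o)² + (∂f/∂d_i · δd_i)²) = √(0.112 + 1.10) = 1.10 cm
f = 20.7 cm, so δf/f = 1.10/20.7 = 0.0532.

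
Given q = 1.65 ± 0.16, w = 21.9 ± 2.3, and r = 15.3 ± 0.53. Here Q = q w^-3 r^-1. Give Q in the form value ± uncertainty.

(1.03 ± 0.340) × 10^-5

Each factor contributes (exponent × relative error)² to (δQ/Q)²:
  (1·δq/q)² = (1×0.0970)² = 0.00940;  (-3·δw/w)² = (-3×0.105)² = 0.0993;  (-1·δr/r)² = (-1×0.0346)² = 0.00120
δQ/Q = √(0.110) = 0.331
Q = 1.03e-05, so δQ = 0.331 × 1.03e-05 = 3.4e-06.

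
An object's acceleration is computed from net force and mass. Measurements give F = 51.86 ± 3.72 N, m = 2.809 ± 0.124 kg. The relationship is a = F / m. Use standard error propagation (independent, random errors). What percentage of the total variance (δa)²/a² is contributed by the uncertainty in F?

(δa/a)² = (1·δF/F)² + (-1·δm/m)²
  F term: (1×0.0717)² = 0.00515
  m term: (-1×0.0441)² = 0.00195
Total = 0.00709. Share from F = 0.00515/0.00709 = 0.725.

72.5%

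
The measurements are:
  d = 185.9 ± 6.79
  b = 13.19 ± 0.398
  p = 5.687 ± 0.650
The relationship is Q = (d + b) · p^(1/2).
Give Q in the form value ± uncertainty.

474.8 ± 31.6

Let u = d + b = 199.1. δu = √(δd² + δb²) = √(46.1 + 0.158) = 6.80, so δu/u = 0.0342.
Q is then a monomial in u, p:
δQ/Q = √((δu/u)² + (½·δp/p)²) = √(0.00117 + 0.00327) = 0.0666
Q = 474.8, so δQ = 0.0666 × 474.8 = 31.6.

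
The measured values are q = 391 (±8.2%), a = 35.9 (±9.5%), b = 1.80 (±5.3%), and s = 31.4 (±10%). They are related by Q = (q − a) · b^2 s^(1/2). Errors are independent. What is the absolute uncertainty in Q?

956

Let u = q − a = 355. δu = √(δq² + δa²) = √(1030 + 11.6) = 32.2, so δu/u = 0.0908.
Q is then a monomial in u, b, s:
δQ/Q = √((δu/u)² + (2·δb/b)² + (½·δs/s)²) = √(0.00824 + 0.0112 + 0.00250) = 0.148
Q = 6450, so δQ = 0.148 × 6450 = 956.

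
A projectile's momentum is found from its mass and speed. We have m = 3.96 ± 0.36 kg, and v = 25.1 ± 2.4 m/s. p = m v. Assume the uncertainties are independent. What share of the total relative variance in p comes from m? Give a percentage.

(δp/p)² = (1·δm/m)² + (1·δv/v)²
  m term: (1×0.0909)² = 0.00826
  v term: (1×0.0956)² = 0.00914
Total = 0.0174. Share from m = 0.00826/0.0174 = 0.475.

47.5%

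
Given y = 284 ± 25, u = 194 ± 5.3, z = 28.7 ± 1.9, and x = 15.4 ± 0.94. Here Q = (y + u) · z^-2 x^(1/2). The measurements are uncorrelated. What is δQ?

0.333

Let w = y + u = 478. δw = √(δy² + δu²) = √(625 + 28.1) = 25.6, so δw/w = 0.0535.
Q is then a monomial in w, z, x:
δQ/Q = √((δw/w)² + (-2·δz/z)² + (½·δx/x)²) = √(0.00286 + 0.0175 + 0.000931) = 0.146
Q = 2.28, so δQ = 0.146 × 2.28 = 0.333.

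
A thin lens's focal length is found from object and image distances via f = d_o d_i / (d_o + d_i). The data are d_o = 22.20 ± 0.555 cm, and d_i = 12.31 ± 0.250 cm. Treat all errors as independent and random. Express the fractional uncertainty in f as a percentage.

∂f/∂d_o = (d_i/(d_o+d_i))² = 0.127;  ∂f/∂d_i = (d_o/(d_o+d_i))² = 0.414
δf = √((∂f/∂d_o · δd_o)² + (∂f/∂d_i · δd_i)²) = √(0.00499 + 0.0107) = 0.125 cm
f = 7.919 cm, so δf/f = 0.125/7.919 = 0.0158.

1.58%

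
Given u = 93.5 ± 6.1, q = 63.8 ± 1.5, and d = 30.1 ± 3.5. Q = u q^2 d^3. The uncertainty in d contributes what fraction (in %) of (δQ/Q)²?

95.0%

(δQ/Q)² = (1·δu/u)² + (2·δq/q)² + (3·δd/d)²
  u term: (1×0.0652)² = 0.00426
  q term: (2×0.0235)² = 0.00221
  d term: (3×0.116)² = 0.122
Total = 0.128. Share from d = 0.122/0.128 = 0.950.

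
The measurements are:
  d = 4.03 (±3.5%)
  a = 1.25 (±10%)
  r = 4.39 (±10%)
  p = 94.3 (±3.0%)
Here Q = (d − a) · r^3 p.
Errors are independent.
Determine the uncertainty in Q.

Let u = d − a = 2.78. δu = √(δd² + δa²) = √(0.0199 + 0.0156) = 0.188, so δu/u = 0.0678.
Q is then a monomial in u, r, p:
δQ/Q = √((δu/u)² + (3·δr/r)² + (1·δp/p)²) = √(0.00460 + 0.0900 + 0.000900) = 0.309
Q = 22200, so δQ = 0.309 × 22200 = 6850.

6850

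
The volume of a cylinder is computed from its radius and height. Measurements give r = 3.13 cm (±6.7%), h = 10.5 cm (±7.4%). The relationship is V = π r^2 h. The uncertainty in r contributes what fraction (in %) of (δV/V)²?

76.6%

(δV/V)² = (2·δr/r)² + (1·δh/h)²
  r term: (2×0.0670)² = 0.0180
  h term: (1×0.0740)² = 0.00548
Total = 0.0234. Share from r = 0.0180/0.0234 = 0.766.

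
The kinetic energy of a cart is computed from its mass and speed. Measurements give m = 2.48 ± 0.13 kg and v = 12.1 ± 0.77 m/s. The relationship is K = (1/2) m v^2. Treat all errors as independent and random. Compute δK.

For a monomial K ∝ m, v^2, fractional errors add in quadrature:
  (1·δm/m)² = (1×0.0524)² = 0.00275;  (2·δv/v)² = (2×0.0636)² = 0.0162
δK/K = √(0.0189) = 0.138
K = 182 J, so δK = 0.138 × 182 = 25.0 J.

25.0 J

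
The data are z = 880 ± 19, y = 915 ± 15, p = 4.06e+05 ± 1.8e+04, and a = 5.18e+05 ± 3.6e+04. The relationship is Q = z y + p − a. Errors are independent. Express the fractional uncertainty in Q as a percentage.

6.61%

Let w = z·y = 8.05e+05. δw/w = √((1·δz/z)² + (1·δy/y)²) = √(0.000466 + 0.000269) = 0.0271, so δw = 21800.
Q = w + p − a: δQ = √(δw² + δp² + δa²) = √(4.76e+08 + 3.24e+08 + 1.3e+09) = 45800
Q = 6.93e+05, so δQ/Q = 45800/6.93e+05 = 0.0661.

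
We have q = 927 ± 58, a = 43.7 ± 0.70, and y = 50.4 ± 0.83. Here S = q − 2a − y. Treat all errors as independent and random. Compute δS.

For a sum/difference, combine absolute errors in quadrature:
  (δq)² = 3360;  (2·δa)² = 1.96;  (δy)² = 0.689
δS = √(3370) = 58.0

58.0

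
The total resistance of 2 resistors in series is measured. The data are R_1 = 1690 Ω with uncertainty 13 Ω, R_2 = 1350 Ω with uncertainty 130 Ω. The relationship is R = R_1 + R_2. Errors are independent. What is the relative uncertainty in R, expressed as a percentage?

4.30%

Sums and differences: (δR)² = Σ (cᵢ δxᵢ)².
  (δR_1)² = 169;  (δR_2)² = 16900
δR = √(17100) = 131 Ω
R = 3040 Ω, so δR/R = 131/3040 = 0.0430.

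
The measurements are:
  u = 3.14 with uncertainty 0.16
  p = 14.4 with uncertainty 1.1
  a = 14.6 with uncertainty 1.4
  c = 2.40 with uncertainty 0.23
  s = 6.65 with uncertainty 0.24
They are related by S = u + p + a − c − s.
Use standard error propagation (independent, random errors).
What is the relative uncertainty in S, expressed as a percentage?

For a sum/difference, combine absolute errors in quadrature:
  (δu)² = 0.0256;  (δp)² = 1.21;  (δa)² = 1.96;  (δc)² = 0.0529;  (δs)² = 0.0576
δS = √(3.31) = 1.82
S = 23.1, so δS/S = 1.82/23.1 = 0.0787.

7.87%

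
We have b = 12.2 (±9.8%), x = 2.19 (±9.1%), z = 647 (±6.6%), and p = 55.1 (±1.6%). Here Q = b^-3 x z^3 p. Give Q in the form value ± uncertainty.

Relative error in a monomial: (δQ/Q)² = Σ (nᵢ · δxᵢ/xᵢ)².
  (-3·δb/b)² = (-3×0.0980)² = 0.0864;  (1·δx/x)² = (1×0.0910)² = 0.00828;  (3·δz/z)² = (3×0.0660)² = 0.0392;  (1·δp/p)² = (1×0.0160)² = 0.000256
δQ/Q = √(0.134) = 0.366
Q = 1.8e+07, so δQ = 0.366 × 1.8e+07 = 6.59e+06.

(1.80 ± 0.659) × 10^7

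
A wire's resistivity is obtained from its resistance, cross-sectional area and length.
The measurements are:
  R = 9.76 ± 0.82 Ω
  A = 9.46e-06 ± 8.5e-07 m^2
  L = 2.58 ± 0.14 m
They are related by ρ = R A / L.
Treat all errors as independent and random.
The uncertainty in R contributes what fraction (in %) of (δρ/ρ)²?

(δρ/ρ)² = (1·δR/R)² + (1·δA/A)² + (-1·δL/L)²
  R term: (1×0.0840)² = 0.00706
  A term: (1×0.0899)² = 0.00807
  L term: (-1×0.0543)² = 0.00294
Total = 0.0181. Share from R = 0.00706/0.0181 = 0.390.

39.0%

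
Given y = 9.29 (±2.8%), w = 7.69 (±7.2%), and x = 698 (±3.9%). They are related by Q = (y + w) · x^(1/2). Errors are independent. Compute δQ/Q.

Let u = y + w = 17.0. δu = √(δy² + δw²) = √(0.0677 + 0.307) = 0.612, so δu/u = 0.0360.
Q is then a monomial in u, x:
δQ/Q = √((δu/u)² + (½·δx/x)²) = √(0.00130 + 0.000380) = 0.0410

0.0410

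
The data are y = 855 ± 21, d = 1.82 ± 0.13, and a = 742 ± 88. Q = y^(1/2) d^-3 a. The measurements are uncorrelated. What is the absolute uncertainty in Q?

Each factor contributes (exponent × relative error)² to (δQ/Q)²:
  (½·δy/y)² = (0.5×0.0246)² = 0.000151;  (-3·δd/d)² = (-3×0.0714)² = 0.0459;  (1·δa/a)² = (1×0.119)² = 0.0141
δQ/Q = √(0.0601) = 0.245
Q = 3600, so δQ = 0.245 × 3600 = 883.

883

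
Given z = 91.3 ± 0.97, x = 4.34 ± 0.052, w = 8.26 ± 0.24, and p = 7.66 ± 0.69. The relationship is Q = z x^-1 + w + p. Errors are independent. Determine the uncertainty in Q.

0.804

Let h = z·x^-1 = 21.0. δh/h = √((1·δz/z)² + (-1·δx/x)²) = √(0.000113 + 0.000144) = 0.0160, so δh = 0.337.
Q = h + w + p: δQ = √(δh² + δw² + δp²) = √(0.113 + 0.0576 + 0.476) = 0.804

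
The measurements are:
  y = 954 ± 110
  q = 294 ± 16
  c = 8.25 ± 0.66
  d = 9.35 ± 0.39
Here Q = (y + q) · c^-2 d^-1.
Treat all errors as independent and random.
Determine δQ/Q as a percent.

Let u = y + q = 1250. δu = √(δy² + δq²) = √(12100 + 256) = 111, so δu/u = 0.0891.
Q is then a monomial in u, c, d:
δQ/Q = √((δu/u)² + (-2·δc/c)² + (-1·δd/d)²) = √(0.00793 + 0.0256 + 0.00174) = 0.188

18.8%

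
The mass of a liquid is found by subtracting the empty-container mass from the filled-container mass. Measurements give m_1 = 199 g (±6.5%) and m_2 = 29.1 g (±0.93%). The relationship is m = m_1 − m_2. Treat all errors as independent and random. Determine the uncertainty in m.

m is a linear combination, so absolute uncertainties add in quadrature:
  (δm_1)² = 167;  (δm_2)² = 0.0732
δm = √(167) = 12.9 g

12.9 g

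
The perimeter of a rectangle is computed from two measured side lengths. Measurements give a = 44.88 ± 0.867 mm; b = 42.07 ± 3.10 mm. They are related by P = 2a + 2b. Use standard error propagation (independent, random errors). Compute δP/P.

0.0370

P is a linear combination, so absolute uncertainties add in quadrature:
  (2·δa)² = 3.01;  (2·δb)² = 38.4
δP = √(41.4) = 6.44 mm
P = 173.9 mm, so δP/P = 6.44/173.9 = 0.0370.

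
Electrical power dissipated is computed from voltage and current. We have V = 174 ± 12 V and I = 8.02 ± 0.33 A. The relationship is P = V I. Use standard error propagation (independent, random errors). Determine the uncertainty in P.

112 W

Relative error in a monomial: (δP/P)² = Σ (nᵢ · δxᵢ/xᵢ)².
  (1·δV/V)² = (1×0.0690)² = 0.00476;  (1·δI/I)² = (1×0.0411)² = 0.00169
δP/P = √(0.00645) = 0.0803
P = 1400 W, so δP = 0.0803 × 1400 = 112 W.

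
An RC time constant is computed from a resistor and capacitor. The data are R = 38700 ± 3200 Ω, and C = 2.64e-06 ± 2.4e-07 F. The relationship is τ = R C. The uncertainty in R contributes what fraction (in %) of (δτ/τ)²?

(δτ/τ)² = (1·δR/R)² + (1·δC/C)²
  R term: (1×0.0827)² = 0.00684
  C term: (1×0.0909)² = 0.00826
Total = 0.0151. Share from R = 0.00684/0.0151 = 0.453.

45.3%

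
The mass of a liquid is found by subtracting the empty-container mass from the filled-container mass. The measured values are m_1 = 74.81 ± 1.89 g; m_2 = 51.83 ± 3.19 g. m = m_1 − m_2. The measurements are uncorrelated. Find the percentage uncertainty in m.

m is a linear combination, so absolute uncertainties add in quadrature:
  (δm_1)² = 3.57;  (δm_2)² = 10.2
δm = √(13.7) = 3.71 g
m = 22.98 g, so δm/m = 3.71/22.98 = 0.161.

16.1%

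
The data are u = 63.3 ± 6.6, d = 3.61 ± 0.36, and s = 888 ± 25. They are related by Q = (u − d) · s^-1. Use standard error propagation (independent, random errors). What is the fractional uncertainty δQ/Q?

Let w = u − d = 59.7. δw = √(δu² + δd²) = √(43.6 + 0.130) = 6.61, so δw/w = 0.111.
Q is then a monomial in w, s:
δQ/Q = √((δw/w)² + (-1·δs/s)²) = √(0.0123 + 0.000793) = 0.114

0.114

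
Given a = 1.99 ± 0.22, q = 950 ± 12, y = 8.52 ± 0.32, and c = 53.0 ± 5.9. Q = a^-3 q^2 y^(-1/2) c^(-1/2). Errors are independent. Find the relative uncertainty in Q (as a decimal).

Since Q is a product/quotient, work with relative uncertainties:
  (-3·δa/a)² = (-3×0.111)² = 0.110;  (2·δq/q)² = (2×0.0126)² = 0.000638;  (−½·δy/y)² = (-0.5×0.0376)² = 0.000353;  (−½·δc/c)² = (-0.5×0.111)² = 0.00310
δQ/Q = √(0.114) = 0.338

0.338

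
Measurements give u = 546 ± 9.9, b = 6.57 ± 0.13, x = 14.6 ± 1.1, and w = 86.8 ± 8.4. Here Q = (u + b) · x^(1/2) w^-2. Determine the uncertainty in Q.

Let h = u + b = 553. δh = √(δu² + δb²) = √(98.0 + 0.0169) = 9.90, so δh/h = 0.0179.
Q is then a monomial in h, x, w:
δQ/Q = √((δh/h)² + (½·δx/x)² + (-2·δw/w)²) = √(0.000321 + 0.00142 + 0.0375) = 0.198
Q = 0.280, so δQ = 0.198 × 0.280 = 0.0555.

0.0555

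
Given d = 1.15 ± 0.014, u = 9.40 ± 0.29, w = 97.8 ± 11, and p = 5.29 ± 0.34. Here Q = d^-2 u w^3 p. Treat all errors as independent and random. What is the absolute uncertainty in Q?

1.22e+07

Each factor contributes (exponent × relative error)² to (δQ/Q)²:
  (-2·δd/d)² = (-2×0.0122)² = 0.000593;  (1·δu/u)² = (1×0.0309)² = 0.000952;  (3·δw/w)² = (3×0.112)² = 0.114;  (1·δp/p)² = (1×0.0643)² = 0.00413
δQ/Q = √(0.120) = 0.346
Q = 3.52e+07, so δQ = 0.346 × 3.52e+07 = 1.22e+07.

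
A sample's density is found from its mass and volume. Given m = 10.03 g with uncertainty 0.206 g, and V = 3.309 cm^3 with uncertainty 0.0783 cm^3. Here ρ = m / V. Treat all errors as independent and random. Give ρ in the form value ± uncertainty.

3.031 ± 0.0950 g/cm^3

Products/powers → add relative errors in quadrature, weighted by exponent:
  (1·δm/m)² = (1×0.0205)² = 0.000422;  (-1·δV/V)² = (-1×0.0237)² = 0.000560
δρ/ρ = √(0.000982) = 0.0313
ρ = 3.031 g/cm^3, so δρ = 0.0313 × 3.031 = 0.0950 g/cm^3.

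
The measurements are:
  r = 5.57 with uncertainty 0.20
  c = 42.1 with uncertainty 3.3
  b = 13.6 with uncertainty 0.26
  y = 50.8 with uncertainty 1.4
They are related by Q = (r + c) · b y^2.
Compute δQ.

1.52e+05

Let u = r + c = 47.7. δu = √(δr² + δc²) = √(0.0400 + 10.9) = 3.31, so δu/u = 0.0694.
Q is then a monomial in u, b, y:
δQ/Q = √((δu/u)² + (1·δb/b)² + (2·δy/y)²) = √(0.00481 + 0.000365 + 0.00304) = 0.0906
Q = 1.67e+06, so δQ = 0.0906 × 1.67e+06 = 1.52e+05.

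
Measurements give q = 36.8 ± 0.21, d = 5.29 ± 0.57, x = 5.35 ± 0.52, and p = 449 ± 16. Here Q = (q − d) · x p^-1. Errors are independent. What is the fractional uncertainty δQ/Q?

0.105

Let u = q − d = 31.5. δu = √(δq² + δd²) = √(0.0441 + 0.325) = 0.607, so δu/u = 0.0193.
Q is then a monomial in u, x, p:
δQ/Q = √((δu/u)² + (1·δx/x)² + (-1·δp/p)²) = √(0.000372 + 0.00945 + 0.00127) = 0.105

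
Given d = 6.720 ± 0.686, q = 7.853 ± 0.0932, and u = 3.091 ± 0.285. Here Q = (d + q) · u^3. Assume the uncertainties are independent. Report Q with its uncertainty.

430.4 ± 121

Let w = d + q = 14.57. δw = √(δd² + δq²) = √(0.471 + 0.00869) = 0.692, so δw/w = 0.0475.
Q is then a monomial in w, u:
δQ/Q = √((δw/w)² + (3·δu/u)²) = √(0.00226 + 0.0765) = 0.281
Q = 430.4, so δQ = 0.281 × 430.4 = 121.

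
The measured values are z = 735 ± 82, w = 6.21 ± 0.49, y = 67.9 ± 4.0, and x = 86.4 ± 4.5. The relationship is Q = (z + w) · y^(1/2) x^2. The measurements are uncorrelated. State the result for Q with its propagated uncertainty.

(4.56 ± 0.706) × 10^7

Let u = z + w = 741. δu = √(δz² + δw²) = √(6720 + 0.240) = 82.0, so δu/u = 0.111.
Q is then a monomial in u, y, x:
δQ/Q = √((δu/u)² + (½·δy/y)² + (2·δx/x)²) = √(0.0122 + 0.000868 + 0.0109) = 0.155
Q = 4.56e+07, so δQ = 0.155 × 4.56e+07 = 7.06e+06.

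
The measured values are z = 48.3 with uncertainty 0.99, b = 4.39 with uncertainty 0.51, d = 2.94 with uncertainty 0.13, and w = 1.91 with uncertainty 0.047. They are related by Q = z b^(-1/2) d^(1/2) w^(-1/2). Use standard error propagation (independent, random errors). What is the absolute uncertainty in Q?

Q is a product of powers, so relative uncertainties combine in quadrature:
  (1·δz/z)² = (1×0.0205)² = 0.000420;  (−½·δb/b)² = (-0.5×0.116)² = 0.00337;  (½·δd/d)² = (0.5×0.0442)² = 0.000489;  (−½·δw/w)² = (-0.5×0.0246)² = 0.000151
δQ/Q = √(0.00443) = 0.0666
Q = 28.6, so δQ = 0.0666 × 28.6 = 1.90.

1.90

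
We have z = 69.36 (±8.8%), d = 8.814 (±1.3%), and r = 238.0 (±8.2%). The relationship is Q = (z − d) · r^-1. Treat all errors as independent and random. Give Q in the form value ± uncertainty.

Let u = z − d = 60.55. δu = √(δz² + δd²) = √(37.3 + 0.0131) = 6.10, so δu/u = 0.101.
Q is then a monomial in u, r:
δQ/Q = √((δu/u)² + (-1·δr/r)²) = √(0.0102 + 0.00672) = 0.130
Q = 0.2544, so δQ = 0.130 × 0.2544 = 0.0331.

0.2544 ± 0.0331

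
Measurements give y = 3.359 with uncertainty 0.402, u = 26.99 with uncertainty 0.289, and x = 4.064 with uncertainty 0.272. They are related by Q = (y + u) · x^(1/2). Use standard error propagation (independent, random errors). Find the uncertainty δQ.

2.28

Let w = y + u = 30.35. δw = √(δy² + δu²) = √(0.162 + 0.0835) = 0.495, so δw/w = 0.0163.
Q is then a monomial in w, x:
δQ/Q = √((δw/w)² + (½·δx/x)²) = √(0.000266 + 0.00112) = 0.0372
Q = 61.18, so δQ = 0.0372 × 61.18 = 2.28.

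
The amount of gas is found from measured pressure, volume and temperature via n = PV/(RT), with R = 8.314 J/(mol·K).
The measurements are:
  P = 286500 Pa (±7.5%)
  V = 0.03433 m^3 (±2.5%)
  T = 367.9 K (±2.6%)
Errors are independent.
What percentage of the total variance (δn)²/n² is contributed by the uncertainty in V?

(δn/n)² = (1·δP/P)² + (1·δV/V)² + (-1·δT/T)²
  P term: (1×0.0750)² = 0.00562
  V term: (1×0.0250)² = 0.000625
  T term: (-1×0.0260)² = 0.000676
Total = 0.00693. Share from V = 0.000625/0.00693 = 0.0902.

9.02%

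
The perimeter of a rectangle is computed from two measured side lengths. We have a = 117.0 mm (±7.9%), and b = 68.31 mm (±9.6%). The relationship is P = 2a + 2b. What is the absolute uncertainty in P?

For a sum/difference, combine absolute errors in quadrature:
  (2·δa)² = 342;  (2·δb)² = 172
δP = √(514) = 22.7 mm

22.7 mm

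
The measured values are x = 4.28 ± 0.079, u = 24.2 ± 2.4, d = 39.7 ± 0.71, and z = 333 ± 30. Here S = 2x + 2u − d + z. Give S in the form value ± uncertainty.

350 ± 30.4

Each term contributes (cᵢ δxᵢ)² to (δS)²:
  (2·δx)² = 0.0250;  (2·δu)² = 23.0;  (δd)² = 0.504;  (δz)² = 900
δS = √(924) = 30.4
S = 350.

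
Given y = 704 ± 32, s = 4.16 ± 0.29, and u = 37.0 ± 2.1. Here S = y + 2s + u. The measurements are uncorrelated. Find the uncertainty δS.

32.1

Absolute uncertainties add in quadrature for a linear combination:
  (δy)² = 1020;  (2·δs)² = 0.336;  (δu)² = 4.41
δS = √(1030) = 32.1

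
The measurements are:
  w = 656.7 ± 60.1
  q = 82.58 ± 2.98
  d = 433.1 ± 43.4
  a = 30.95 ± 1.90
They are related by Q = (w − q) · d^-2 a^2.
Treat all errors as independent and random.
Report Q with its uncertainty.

Let u = w − q = 574.1. δu = √(δw² + δq²) = √(3610 + 8.88) = 60.2, so δu/u = 0.105.
Q is then a monomial in u, d, a:
δQ/Q = √((δu/u)² + (-2·δd/d)² + (2·δa/a)²) = √(0.0110 + 0.0402 + 0.0151) = 0.257
Q = 2.932, so δQ = 0.257 × 2.932 = 0.755.

2.932 ± 0.755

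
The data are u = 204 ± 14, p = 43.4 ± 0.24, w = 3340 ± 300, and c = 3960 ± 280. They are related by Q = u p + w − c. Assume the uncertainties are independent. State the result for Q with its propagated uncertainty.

8230 ± 735

Let h = u·p = 8850. δh/h = √((1·δu/u)² + (1·δp/p)²) = √(0.00471 + 3.06e-05) = 0.0688, so δh = 610.
Q = h + w − c: δQ = √(δh² + δw² + δc²) = √(3.72e+05 + 90000 + 78400) = 735
Q = 8230.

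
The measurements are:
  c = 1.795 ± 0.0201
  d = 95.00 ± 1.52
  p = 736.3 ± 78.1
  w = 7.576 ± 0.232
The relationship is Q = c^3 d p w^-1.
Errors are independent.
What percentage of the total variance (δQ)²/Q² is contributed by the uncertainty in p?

(δQ/Q)² = (3·δc/c)² + (1·δd/d)² + (1·δp/p)² + (-1·δw/w)²
  c term: (3×0.0112)² = 0.00113
  d term: (1×0.0160)² = 0.000256
  p term: (1×0.106)² = 0.0113
  w term: (-1×0.0306)² = 0.000938
Total = 0.0136. Share from p = 0.0113/0.0136 = 0.829.

82.9%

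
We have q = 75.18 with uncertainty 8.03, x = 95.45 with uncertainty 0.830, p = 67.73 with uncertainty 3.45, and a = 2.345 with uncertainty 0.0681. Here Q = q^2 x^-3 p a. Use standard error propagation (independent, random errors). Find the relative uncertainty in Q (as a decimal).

0.223

Since Q is a product/quotient, work with relative uncertainties:
  (2·δq/q)² = (2×0.107)² = 0.0456;  (-3·δx/x)² = (-3×0.00870)² = 0.000681;  (1·δp/p)² = (1×0.0509)² = 0.00259;  (1·δa/a)² = (1×0.0290)² = 0.000843
δQ/Q = √(0.0498) = 0.223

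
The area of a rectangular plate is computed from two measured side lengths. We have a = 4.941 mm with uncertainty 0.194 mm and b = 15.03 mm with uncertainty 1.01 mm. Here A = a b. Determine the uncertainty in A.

5.78 mm^2

Products/powers → add relative errors in quadrature, weighted by exponent:
  (1·δa/a)² = (1×0.0393)² = 0.00154;  (1·δb/b)² = (1×0.0672)² = 0.00452
δA/A = √(0.00606) = 0.0778
A = 74.26 mm^2, so δA = 0.0778 × 74.26 = 5.78 mm^2.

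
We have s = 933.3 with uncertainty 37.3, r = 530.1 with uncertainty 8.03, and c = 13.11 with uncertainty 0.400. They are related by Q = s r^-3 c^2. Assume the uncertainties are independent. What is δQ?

Since Q is a product/quotient, work with relative uncertainties:
  (1·δs/s)² = (1×0.0400)² = 0.00160;  (-3·δr/r)² = (-3×0.0151)² = 0.00207;  (2·δc/c)² = (2×0.0305)² = 0.00372
δQ/Q = √(0.00739) = 0.0859
Q = 0.001077, so δQ = 0.0859 × 0.001077 = 9.25e-05.

9.25e-05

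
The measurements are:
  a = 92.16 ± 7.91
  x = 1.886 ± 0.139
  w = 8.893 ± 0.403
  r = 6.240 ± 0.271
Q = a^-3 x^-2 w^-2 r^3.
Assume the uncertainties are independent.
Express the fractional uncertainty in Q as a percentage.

33.6%

Q is a product of powers, so relative uncertainties combine in quadrature:
  (-3·δa/a)² = (-3×0.0858)² = 0.0663;  (-2·δx/x)² = (-2×0.0737)² = 0.0217;  (-2·δw/w)² = (-2×0.0453)² = 0.00821;  (3·δr/r)² = (3×0.0434)² = 0.0170
δQ/Q = √(0.113) = 0.336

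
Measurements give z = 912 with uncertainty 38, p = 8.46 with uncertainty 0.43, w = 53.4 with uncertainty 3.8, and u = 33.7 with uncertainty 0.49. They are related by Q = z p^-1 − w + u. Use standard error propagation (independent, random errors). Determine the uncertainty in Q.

Let h = z·p^-1 = 108. δh/h = √((1·δz/z)² + (-1·δp/p)²) = √(0.00174 + 0.00258) = 0.0657, so δh = 7.09.
Q = h − w + u: δQ = √(δh² + δw² + δu²) = √(50.2 + 14.4 + 0.240) = 8.05

8.05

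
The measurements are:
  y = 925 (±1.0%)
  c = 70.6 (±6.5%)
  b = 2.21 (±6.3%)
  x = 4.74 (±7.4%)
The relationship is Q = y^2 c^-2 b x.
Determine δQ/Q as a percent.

16.4%

For a monomial Q ∝ y^2, c^-2, b, x, fractional errors add in quadrature:
  (2·δy/y)² = (2×0.0100)² = 0.000400;  (-2·δc/c)² = (-2×0.0650)² = 0.0169;  (1·δb/b)² = (1×0.0630)² = 0.00397;  (1·δx/x)² = (1×0.0740)² = 0.00548
δQ/Q = √(0.0267) = 0.164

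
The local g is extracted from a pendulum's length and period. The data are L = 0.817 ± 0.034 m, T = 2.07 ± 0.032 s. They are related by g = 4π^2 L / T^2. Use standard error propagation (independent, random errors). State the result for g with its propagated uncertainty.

Relative error in a monomial: (δg/g)² = Σ (nᵢ · δxᵢ/xᵢ)².
  (1·δL/L)² = (1×0.0416)² = 0.00173;  (-2·δT/T)² = (-2×0.0155)² = 0.000956
δg/g = √(0.00269) = 0.0518
g = 7.53 m/s^2, so δg = 0.0518 × 7.53 = 0.390 m/s^2.

7.53 ± 0.390 m/s^2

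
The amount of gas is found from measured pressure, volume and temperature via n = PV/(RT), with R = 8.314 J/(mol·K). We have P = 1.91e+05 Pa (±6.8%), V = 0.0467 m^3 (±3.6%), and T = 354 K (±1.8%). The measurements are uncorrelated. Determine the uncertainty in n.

0.239 mol

n is a product of powers, so relative uncertainties combine in quadrature:
  (1·δP/P)² = (1×0.0680)² = 0.00462;  (1·δV/V)² = (1×0.0360)² = 0.00130;  (-1·δT/T)² = (-1×0.0180)² = 0.000324
δn/n = √(0.00624) = 0.0790
n = 3.03 mol, so δn = 0.0790 × 3.03 = 0.239 mol.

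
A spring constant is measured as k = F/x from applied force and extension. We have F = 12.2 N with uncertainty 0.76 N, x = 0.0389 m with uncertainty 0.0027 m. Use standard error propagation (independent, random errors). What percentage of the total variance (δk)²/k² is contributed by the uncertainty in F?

44.6%

(δk/k)² = (1·δF/F)² + (-1·δx/x)²
  F term: (1×0.0623)² = 0.00388
  x term: (-1×0.0694)² = 0.00482
Total = 0.00870. Share from F = 0.00388/0.00870 = 0.446.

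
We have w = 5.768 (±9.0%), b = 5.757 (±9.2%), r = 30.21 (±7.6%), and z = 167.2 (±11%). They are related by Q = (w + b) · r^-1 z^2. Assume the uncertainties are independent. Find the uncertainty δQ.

Let u = w + b = 11.52. δu = √(δw² + δb²) = √(0.269 + 0.281) = 0.742, so δu/u = 0.0643.
Q is then a monomial in u, r, z:
δQ/Q = √((δu/u)² + (-1·δr/r)² + (2·δz/z)²) = √(0.00414 + 0.00578 + 0.0484) = 0.241
Q = 10670, so δQ = 0.241 × 10670 = 2580.

2580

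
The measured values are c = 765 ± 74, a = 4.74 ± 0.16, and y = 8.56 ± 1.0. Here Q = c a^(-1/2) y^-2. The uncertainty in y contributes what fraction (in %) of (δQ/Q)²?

85.0%

(δQ/Q)² = (1·δc/c)² + (−½·δa/a)² + (-2·δy/y)²
  c term: (1×0.0967)² = 0.00936
  a term: (-0.5×0.0338)² = 0.000285
  y term: (-2×0.117)² = 0.0546
Total = 0.0642. Share from y = 0.0546/0.0642 = 0.850.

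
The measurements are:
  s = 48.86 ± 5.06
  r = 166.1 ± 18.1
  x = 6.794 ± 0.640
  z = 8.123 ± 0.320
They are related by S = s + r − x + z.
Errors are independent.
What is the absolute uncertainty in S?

18.8

For a sum/difference, combine absolute errors in quadrature:
  (δs)² = 25.6;  (δr)² = 328;  (δx)² = 0.410;  (δz)² = 0.102
δS = √(354) = 18.8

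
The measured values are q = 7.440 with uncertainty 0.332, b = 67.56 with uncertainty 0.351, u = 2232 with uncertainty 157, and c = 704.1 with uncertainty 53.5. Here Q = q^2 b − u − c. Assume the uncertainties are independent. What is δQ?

Let p = q^2·b = 3740. δp/p = √((2·δq/q)² + (1·δb/b)²) = √(0.00797 + 2.7e-05) = 0.0894, so δp = 334.
Q = p − u − c: δQ = √(δp² + δu² + δc²) = √(1.12e+05 + 24600 + 2860) = 373

373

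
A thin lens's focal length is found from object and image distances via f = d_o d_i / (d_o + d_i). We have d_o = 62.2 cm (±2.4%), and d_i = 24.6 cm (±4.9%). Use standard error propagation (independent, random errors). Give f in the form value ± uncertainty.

∂f/∂d_o = (d_i/(d_o+d_i))² = 0.0803;  ∂f/∂d_i = (d_o/(d_o+d_i))² = 0.514
δf = √((∂f/∂d_o · δd_o)² + (∂f/∂d_i · δd_i)²) = √(0.0144 + 0.383) = 0.630 cm
f = 17.6 cm.

17.6 ± 0.630 cm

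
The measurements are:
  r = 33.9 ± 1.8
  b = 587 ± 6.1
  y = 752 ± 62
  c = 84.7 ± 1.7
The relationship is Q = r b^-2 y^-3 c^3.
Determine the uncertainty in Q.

3.67e-08

Relative error in a monomial: (δQ/Q)² = Σ (nᵢ · δxᵢ/xᵢ)².
  (1·δr/r)² = (1×0.0531)² = 0.00282;  (-2·δb/b)² = (-2×0.0104)² = 0.000432;  (-3·δy/y)² = (-3×0.0824)² = 0.0612;  (3·δc/c)² = (3×0.0201)² = 0.00363
δQ/Q = √(0.0681) = 0.261
Q = 1.41e-07, so δQ = 0.261 × 1.41e-07 = 3.67e-08.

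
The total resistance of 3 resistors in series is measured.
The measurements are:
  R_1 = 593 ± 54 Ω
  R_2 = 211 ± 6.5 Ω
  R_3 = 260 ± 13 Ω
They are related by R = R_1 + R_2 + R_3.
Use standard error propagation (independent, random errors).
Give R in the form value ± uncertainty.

For a sum/difference, combine absolute errors in quadrature:
  (δR_1)² = 2920;  (δR_2)² = 42.2;  (δR_3)² = 169
δR = √(3130) = 55.9 Ω
R = 1060 Ω.

1060 ± 55.9 Ω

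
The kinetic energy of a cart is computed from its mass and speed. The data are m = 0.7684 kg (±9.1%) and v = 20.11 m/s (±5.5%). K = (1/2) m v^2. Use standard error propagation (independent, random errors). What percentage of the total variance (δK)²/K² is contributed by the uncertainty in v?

(δK/K)² = (1·δm/m)² + (2·δv/v)²
  m term: (1×0.0910)² = 0.00828
  v term: (2×0.0550)² = 0.0121
Total = 0.0204. Share from v = 0.0121/0.0204 = 0.594.

59.4%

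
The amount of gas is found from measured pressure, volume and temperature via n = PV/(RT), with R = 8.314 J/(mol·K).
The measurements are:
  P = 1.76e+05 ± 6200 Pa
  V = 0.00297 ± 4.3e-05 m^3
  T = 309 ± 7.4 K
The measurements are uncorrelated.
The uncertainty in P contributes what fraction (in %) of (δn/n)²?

(δn/n)² = (1·δP/P)² + (1·δV/V)² + (-1·δT/T)²
  P term: (1×0.0352)² = 0.00124
  V term: (1×0.0145)² = 0.000210
  T term: (-1×0.0239)² = 0.000574
Total = 0.00202. Share from P = 0.00124/0.00202 = 0.613.

61.3%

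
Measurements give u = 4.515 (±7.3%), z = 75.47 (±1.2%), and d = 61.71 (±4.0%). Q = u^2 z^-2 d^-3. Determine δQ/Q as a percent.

19.1%

Q is a product of powers, so relative uncertainties combine in quadrature:
  (2·δu/u)² = (2×0.0730)² = 0.0213;  (-2·δz/z)² = (-2×0.0120)² = 0.000576;  (-3·δd/d)² = (-3×0.0400)² = 0.0144
δQ/Q = √(0.0363) = 0.191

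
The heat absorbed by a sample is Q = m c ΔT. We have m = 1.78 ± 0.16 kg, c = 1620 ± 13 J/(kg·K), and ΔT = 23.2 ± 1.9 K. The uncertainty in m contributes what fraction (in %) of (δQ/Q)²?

54.4%

(δQ/Q)² = (1·δm/m)² + (1·δc/c)² + (1·δΔT/ΔT)²
  m term: (1×0.0899)² = 0.00808
  c term: (1×0.00802)² = 6.44e-05
  ΔT term: (1×0.0819)² = 0.00671
Total = 0.0149. Share from m = 0.00808/0.0149 = 0.544.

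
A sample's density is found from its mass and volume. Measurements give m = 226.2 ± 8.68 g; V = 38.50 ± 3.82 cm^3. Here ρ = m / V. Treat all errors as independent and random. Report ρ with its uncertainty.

5.875 ± 0.625 g/cm^3

ρ is a product of powers, so relative uncertainties combine in quadrature:
  (1·δm/m)² = (1×0.0384)² = 0.00147;  (-1·δV/V)² = (-1×0.0992)² = 0.00984
δρ/ρ = √(0.0113) = 0.106
ρ = 5.875 g/cm^3, so δρ = 0.106 × 5.875 = 0.625 g/cm^3.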